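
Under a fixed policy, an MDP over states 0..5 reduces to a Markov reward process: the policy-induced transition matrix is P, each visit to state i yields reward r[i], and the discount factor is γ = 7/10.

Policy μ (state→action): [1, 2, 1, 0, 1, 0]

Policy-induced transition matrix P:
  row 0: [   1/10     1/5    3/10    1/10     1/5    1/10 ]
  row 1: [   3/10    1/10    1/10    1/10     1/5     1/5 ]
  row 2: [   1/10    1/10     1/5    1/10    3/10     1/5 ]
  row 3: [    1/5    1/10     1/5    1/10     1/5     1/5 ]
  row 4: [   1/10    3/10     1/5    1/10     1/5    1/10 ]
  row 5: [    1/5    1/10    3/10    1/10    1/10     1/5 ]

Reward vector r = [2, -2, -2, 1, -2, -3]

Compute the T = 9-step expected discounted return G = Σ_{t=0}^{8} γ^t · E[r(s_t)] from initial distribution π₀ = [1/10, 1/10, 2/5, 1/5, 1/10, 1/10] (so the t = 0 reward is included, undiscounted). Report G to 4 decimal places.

t=0: π = [0.1000, 0.1000, 0.4000, 0.2000, 0.1000, 0.1000], E[r] = -1.1000, γ^t·E[r] = -1.100000, running G = -1.100000
t=1: π = [0.1500, 0.1300, 0.2100, 0.1000, 0.2300, 0.1800], E[r] = -1.2800, γ^t·E[r] = -0.896000, running G = -1.996000
t=2: π = [0.1540, 0.1610, 0.2200, 0.1000, 0.2030, 0.1620], E[r] = -1.2460, γ^t·E[r] = -0.610540, running G = -2.606540
t=3: π = [0.1584, 0.1560, 0.2155, 0.1000, 0.2058, 0.1643], E[r] = -1.2307, γ^t·E[r] = -0.422130, running G = -3.028670
t=4: π = [0.1576, 0.1570, 0.2167, 0.1000, 0.2051, 0.1636], E[r] = -1.2331, γ^t·E[r] = -0.296058, running G = -3.324728
t=5: π = [0.1578, 0.1568, 0.2164, 0.1000, 0.2053, 0.1637], E[r] = -1.2327, γ^t·E[r] = -0.207179, running G = -3.531907
t=6: π = [0.1577, 0.1568, 0.2165, 0.1000, 0.2053, 0.1637], E[r] = -1.2328, γ^t·E[r] = -0.145035, running G = -3.676941
t=7: π = [0.1577, 0.1568, 0.2165, 0.1000, 0.2053, 0.1637], E[r] = -1.2328, γ^t·E[r] = -0.101522, running G = -3.778464
t=8: π = [0.1577, 0.1568, 0.2165, 0.1000, 0.2053, 0.1637], E[r] = -1.2328, γ^t·E[r] = -0.071066, running G = -3.849530

G = -3.8495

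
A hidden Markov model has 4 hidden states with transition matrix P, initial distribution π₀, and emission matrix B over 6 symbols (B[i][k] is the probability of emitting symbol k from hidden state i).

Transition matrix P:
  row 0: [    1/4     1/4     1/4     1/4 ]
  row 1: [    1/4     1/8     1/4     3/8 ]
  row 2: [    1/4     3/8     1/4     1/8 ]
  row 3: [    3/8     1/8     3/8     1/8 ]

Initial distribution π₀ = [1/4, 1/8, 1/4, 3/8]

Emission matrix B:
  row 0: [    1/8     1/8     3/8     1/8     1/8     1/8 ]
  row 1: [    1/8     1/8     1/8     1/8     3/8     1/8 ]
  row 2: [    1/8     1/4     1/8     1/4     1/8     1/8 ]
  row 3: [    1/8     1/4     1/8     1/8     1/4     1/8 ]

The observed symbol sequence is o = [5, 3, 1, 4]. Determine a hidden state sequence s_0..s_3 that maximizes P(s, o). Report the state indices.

path = [3, 2, 2, 1]

t=0: δ = [3.125e-02, 1.562e-02, 3.125e-02, 4.688e-02]  (obs o_0=5)
t=1: δ = [2.197e-03, 1.465e-03, 4.395e-03, 9.766e-04]  ψ = [3, 2, 3, 0]  (obs o_1=3)
t=2: δ = [1.373e-04, 2.060e-04, 2.747e-04, 1.373e-04]  ψ = [2, 2, 2, 0]  (obs o_2=1)
t=3: δ = [8.583e-06, 3.862e-05, 8.583e-06, 1.931e-05]  ψ = [2, 2, 2, 1]  (obs o_3=4)
backtrack: best end state = 1; path = [3, 2, 2, 1]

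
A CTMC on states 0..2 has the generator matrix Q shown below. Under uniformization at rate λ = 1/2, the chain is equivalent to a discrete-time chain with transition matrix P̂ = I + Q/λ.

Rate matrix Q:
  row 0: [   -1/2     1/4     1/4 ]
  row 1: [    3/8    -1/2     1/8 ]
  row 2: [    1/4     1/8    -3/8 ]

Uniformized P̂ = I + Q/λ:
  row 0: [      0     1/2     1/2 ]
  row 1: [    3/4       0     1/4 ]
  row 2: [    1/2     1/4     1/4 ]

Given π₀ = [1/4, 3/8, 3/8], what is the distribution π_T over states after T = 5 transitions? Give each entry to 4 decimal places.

π = [0.3959, 0.2656, 0.3385]

t=0: π = [0.2500, 0.3750, 0.3750]
t=1: π = [0.4688, 0.2188, 0.3125]
t=2: π = [0.3203, 0.3125, 0.3672]
t=3: π = [0.4180, 0.2520, 0.3301]
t=4: π = [0.3540, 0.2915, 0.3545]
t=5: π = [0.3959, 0.2656, 0.3385]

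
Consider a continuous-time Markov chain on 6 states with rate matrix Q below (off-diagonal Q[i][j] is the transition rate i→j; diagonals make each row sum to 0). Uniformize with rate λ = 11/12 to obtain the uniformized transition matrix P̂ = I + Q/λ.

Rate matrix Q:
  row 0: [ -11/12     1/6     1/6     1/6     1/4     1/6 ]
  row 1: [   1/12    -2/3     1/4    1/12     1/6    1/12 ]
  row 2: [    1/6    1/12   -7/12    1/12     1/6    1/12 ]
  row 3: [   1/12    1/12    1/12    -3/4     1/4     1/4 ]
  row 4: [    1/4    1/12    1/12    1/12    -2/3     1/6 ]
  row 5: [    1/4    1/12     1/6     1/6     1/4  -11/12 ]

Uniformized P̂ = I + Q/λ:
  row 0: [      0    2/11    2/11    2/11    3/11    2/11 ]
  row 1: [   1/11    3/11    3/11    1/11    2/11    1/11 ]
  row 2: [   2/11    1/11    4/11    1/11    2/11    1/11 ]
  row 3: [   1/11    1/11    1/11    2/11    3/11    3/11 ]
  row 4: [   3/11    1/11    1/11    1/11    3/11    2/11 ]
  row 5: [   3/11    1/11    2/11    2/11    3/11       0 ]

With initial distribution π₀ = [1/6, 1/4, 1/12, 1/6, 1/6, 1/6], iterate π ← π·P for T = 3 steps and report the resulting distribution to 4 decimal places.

π = [0.1629, 0.1297, 0.1957, 0.1301, 0.2430, 0.1386]

t=0: π = [0.1667, 0.2500, 0.0833, 0.1667, 0.1667, 0.1667]
t=1: π = [0.1439, 0.1515, 0.1894, 0.1364, 0.2424, 0.1364]
t=2: π = [0.1639, 0.1315, 0.1956, 0.1288, 0.2417, 0.1384]
t=3: π = [0.1629, 0.1297, 0.1957, 0.1301, 0.2430, 0.1386]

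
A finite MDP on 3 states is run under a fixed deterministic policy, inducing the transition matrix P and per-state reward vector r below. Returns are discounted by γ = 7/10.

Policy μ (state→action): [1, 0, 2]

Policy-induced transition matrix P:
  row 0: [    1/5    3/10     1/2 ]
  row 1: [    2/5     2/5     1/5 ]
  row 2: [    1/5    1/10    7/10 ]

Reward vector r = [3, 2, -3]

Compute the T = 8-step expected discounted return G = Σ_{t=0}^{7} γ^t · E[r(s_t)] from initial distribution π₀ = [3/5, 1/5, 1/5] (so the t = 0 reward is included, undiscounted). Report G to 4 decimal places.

t=0: π = [0.6000, 0.2000, 0.2000], E[r] = 1.6000, γ^t·E[r] = 1.600000, running G = 1.600000
t=1: π = [0.2400, 0.2800, 0.4800], E[r] = -0.1600, γ^t·E[r] = -0.112000, running G = 1.488000
t=2: π = [0.2560, 0.2320, 0.5120], E[r] = -0.3040, γ^t·E[r] = -0.148960, running G = 1.339040
t=3: π = [0.2464, 0.2208, 0.5328], E[r] = -0.4176, γ^t·E[r] = -0.143237, running G = 1.195803
t=4: π = [0.2442, 0.2155, 0.5403], E[r] = -0.4574, γ^t·E[r] = -0.109831, running G = 1.085972
t=5: π = [0.2431, 0.2135, 0.5434], E[r] = -0.4739, γ^t·E[r] = -0.079654, running G = 1.006317
t=6: π = [0.2427, 0.2127, 0.5446], E[r] = -0.4805, γ^t·E[r] = -0.056528, running G = 0.949790
t=7: π = [0.2425, 0.2123, 0.5451], E[r] = -0.4831, γ^t·E[r] = -0.039785, running G = 0.910004

G = 0.9100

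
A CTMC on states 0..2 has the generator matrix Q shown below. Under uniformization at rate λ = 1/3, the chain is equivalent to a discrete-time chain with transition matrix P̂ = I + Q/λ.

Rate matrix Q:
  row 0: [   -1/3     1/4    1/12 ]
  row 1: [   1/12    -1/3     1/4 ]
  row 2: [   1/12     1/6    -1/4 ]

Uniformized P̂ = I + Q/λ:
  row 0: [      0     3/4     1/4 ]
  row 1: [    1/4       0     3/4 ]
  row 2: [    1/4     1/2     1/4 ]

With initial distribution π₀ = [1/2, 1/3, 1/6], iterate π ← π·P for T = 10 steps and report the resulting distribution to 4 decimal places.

π = [0.2000, 0.3663, 0.4337]

t=0: π = [0.5000, 0.3333, 0.1667]
t=1: π = [0.1250, 0.4583, 0.4167]
t=2: π = [0.2188, 0.3021, 0.4792]
t=3: π = [0.1953, 0.4036, 0.4010]
t=4: π = [0.2012, 0.3470, 0.4518]
t=5: π = [0.1997, 0.3768, 0.4235]
t=6: π = [0.2001, 0.3615, 0.4384]
t=7: π = [0.2000, 0.3693, 0.4308]
t=8: π = [0.2000, 0.3654, 0.4346]
t=9: π = [0.2000, 0.3673, 0.4327]
t=10: π = [0.2000, 0.3663, 0.4337]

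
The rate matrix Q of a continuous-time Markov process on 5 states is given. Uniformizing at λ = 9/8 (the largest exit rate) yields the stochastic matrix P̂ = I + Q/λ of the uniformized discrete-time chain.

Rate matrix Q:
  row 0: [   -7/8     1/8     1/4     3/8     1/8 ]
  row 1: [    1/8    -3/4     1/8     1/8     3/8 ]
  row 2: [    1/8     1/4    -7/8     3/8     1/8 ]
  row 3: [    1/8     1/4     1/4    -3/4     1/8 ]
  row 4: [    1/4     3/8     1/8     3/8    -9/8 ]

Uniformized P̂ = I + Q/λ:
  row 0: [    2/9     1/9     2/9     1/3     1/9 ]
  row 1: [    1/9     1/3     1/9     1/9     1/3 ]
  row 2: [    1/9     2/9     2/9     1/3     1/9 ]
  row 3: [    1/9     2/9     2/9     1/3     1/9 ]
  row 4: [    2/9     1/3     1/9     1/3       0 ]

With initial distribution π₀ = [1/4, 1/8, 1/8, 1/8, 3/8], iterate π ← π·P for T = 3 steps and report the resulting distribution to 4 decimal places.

π = [0.1442, 0.2505, 0.1782, 0.2798, 0.1473]

t=0: π = [0.2500, 0.1250, 0.1250, 0.1250, 0.3750]
t=1: π = [0.1806, 0.2500, 0.1667, 0.3056, 0.0972]
t=2: π = [0.1420, 0.2407, 0.1836, 0.2778, 0.1559]
t=3: π = [0.1442, 0.2505, 0.1782, 0.2798, 0.1473]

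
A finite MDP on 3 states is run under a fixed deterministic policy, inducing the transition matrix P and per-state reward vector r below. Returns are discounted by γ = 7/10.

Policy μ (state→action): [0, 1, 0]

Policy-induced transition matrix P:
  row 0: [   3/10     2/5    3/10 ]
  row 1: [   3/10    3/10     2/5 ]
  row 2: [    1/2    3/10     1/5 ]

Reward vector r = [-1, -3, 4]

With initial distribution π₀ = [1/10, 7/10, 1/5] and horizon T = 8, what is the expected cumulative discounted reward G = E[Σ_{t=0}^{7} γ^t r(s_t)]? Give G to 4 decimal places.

G = -1.5489

t=0: π = [0.1000, 0.7000, 0.2000], E[r] = -1.4000, γ^t·E[r] = -1.400000, running G = -1.400000
t=1: π = [0.3400, 0.3100, 0.3500], E[r] = 0.1300, γ^t·E[r] = 0.091000, running G = -1.309000
t=2: π = [0.3700, 0.3340, 0.2960], E[r] = -0.1880, γ^t·E[r] = -0.092120, running G = -1.401120
t=3: π = [0.3592, 0.3370, 0.3038], E[r] = -0.1550, γ^t·E[r] = -0.053165, running G = -1.454285
t=4: π = [0.3608, 0.3359, 0.3033], E[r] = -0.1552, γ^t·E[r] = -0.037273, running G = -1.491558
t=5: π = [0.3607, 0.3361, 0.3033], E[r] = -0.1559, γ^t·E[r] = -0.026194, running G = -1.517752
t=6: π = [0.3607, 0.3361, 0.3033], E[r] = -0.1557, γ^t·E[r] = -0.018321, running G = -1.536073
t=7: π = [0.3607, 0.3361, 0.3033], E[r] = -0.1557, γ^t·E[r] = -0.012826, running G = -1.548899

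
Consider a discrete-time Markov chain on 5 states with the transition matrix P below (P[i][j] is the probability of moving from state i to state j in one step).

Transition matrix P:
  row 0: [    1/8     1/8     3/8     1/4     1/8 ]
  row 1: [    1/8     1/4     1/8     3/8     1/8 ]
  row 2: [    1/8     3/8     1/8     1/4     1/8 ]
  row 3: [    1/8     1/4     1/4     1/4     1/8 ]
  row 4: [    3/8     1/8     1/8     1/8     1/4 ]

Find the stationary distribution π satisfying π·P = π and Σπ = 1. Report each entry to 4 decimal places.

π = [0.1607, 0.2368, 0.1979, 0.2617, 0.1429]

Balance equations π_j = Σ_i π_i·P[i][j]:
  π_0 = 1/8·π_0 + 1/8·π_1 + 1/8·π_2 + 1/8·π_3 + 3/8·π_4
  π_1 = 1/8·π_0 + 1/4·π_1 + 3/8·π_2 + 1/4·π_3 + 1/8·π_4
  π_2 = 3/8·π_0 + 1/8·π_1 + 1/8·π_2 + 1/4·π_3 + 1/8·π_4
  π_3 = 1/4·π_0 + 3/8·π_1 + 1/4·π_2 + 1/4·π_3 + 1/8·π_4
  normalize: π_0 + π_1 + π_2 + π_3 + π_4 = 1
Solving the linear system gives exactly π = [9/56, 121/511, 809/4088, 535/2044, 1/7].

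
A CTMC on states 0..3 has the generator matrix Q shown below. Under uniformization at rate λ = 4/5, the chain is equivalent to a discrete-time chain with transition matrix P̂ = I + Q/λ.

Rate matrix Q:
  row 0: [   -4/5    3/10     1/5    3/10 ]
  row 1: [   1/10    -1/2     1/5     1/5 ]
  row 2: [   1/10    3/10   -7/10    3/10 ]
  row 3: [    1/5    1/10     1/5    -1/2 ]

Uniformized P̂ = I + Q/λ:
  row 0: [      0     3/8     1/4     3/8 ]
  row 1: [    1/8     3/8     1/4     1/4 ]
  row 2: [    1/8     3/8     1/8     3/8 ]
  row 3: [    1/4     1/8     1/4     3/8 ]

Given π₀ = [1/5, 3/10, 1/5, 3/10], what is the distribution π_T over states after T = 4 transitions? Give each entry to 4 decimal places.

t=0: π = [0.2000, 0.3000, 0.2000, 0.3000]
t=1: π = [0.1375, 0.3000, 0.2250, 0.3375]
t=2: π = [0.1500, 0.2906, 0.2219, 0.3375]
t=3: π = [0.1484, 0.2906, 0.2223, 0.3387]
t=4: π = [0.1488, 0.2903, 0.2222, 0.3387]

π = [0.1488, 0.2903, 0.2222, 0.3387]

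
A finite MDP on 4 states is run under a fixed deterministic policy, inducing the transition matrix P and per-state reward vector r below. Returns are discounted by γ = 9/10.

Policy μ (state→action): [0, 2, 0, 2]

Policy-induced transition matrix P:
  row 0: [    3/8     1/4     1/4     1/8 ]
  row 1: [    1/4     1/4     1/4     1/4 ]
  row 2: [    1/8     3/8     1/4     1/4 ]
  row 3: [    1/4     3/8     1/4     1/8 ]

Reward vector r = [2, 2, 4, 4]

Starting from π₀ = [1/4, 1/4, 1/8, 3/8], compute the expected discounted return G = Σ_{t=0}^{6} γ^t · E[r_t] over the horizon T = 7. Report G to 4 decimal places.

G = 15.1428

t=0: π = [0.2500, 0.2500, 0.1250, 0.3750], E[r] = 3.0000, γ^t·E[r] = 3.000000, running G = 3.000000
t=1: π = [0.2656, 0.3125, 0.2500, 0.1719], E[r] = 2.8438, γ^t·E[r] = 2.559375, running G = 5.559375
t=2: π = [0.2520, 0.3027, 0.2500, 0.1953], E[r] = 2.8906, γ^t·E[r] = 2.341406, running G = 7.900781
t=3: π = [0.2502, 0.3057, 0.2500, 0.1941], E[r] = 2.8882, γ^t·E[r] = 2.105486, running G = 10.006267
t=4: π = [0.2500, 0.3055, 0.2500, 0.1945], E[r] = 2.8889, γ^t·E[r] = 1.895418, running G = 11.901685
t=5: π = [0.2500, 0.3056, 0.2500, 0.1944], E[r] = 2.8889, γ^t·E[r] = 1.705853, running G = 13.607538
t=6: π = [0.2500, 0.3056, 0.2500, 0.1944], E[r] = 2.8889, γ^t·E[r] = 1.535274, running G = 15.142813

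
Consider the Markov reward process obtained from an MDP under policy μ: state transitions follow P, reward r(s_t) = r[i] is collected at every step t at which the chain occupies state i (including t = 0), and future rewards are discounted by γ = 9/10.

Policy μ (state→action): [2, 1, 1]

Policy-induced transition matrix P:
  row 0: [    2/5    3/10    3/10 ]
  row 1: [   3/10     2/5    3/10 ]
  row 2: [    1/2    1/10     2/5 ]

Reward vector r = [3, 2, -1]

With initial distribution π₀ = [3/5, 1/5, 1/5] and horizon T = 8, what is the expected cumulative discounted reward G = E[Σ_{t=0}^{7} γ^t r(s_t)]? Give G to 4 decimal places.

G = 8.6379

t=0: π = [0.6000, 0.2000, 0.2000], E[r] = 2.0000, γ^t·E[r] = 2.000000, running G = 2.000000
t=1: π = [0.4000, 0.2800, 0.3200], E[r] = 1.4400, γ^t·E[r] = 1.296000, running G = 3.296000
t=2: π = [0.4040, 0.2640, 0.3320], E[r] = 1.4080, γ^t·E[r] = 1.140480, running G = 4.436480
t=3: π = [0.4068, 0.2600, 0.3332], E[r] = 1.4072, γ^t·E[r] = 1.025849, running G = 5.462329
t=4: π = [0.4073, 0.2594, 0.3333], E[r] = 1.4074, γ^t·E[r] = 0.923369, running G = 6.385698
t=5: π = [0.4074, 0.2593, 0.3333], E[r] = 1.4074, γ^t·E[r] = 0.831056, running G = 7.216753
t=6: π = [0.4074, 0.2593, 0.3333], E[r] = 1.4074, γ^t·E[r] = 0.747953, running G = 7.964707
t=7: π = [0.4074, 0.2593, 0.3333], E[r] = 1.4074, γ^t·E[r] = 0.673159, running G = 8.637865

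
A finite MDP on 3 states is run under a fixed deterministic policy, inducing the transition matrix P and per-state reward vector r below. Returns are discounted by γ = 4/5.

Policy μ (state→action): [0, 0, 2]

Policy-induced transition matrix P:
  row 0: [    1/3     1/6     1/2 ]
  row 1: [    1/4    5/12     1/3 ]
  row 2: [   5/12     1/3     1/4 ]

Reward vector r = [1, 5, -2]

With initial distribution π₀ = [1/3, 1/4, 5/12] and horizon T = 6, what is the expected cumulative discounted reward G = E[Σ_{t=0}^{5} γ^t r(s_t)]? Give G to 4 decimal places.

t=0: π = [0.3333, 0.2500, 0.4167], E[r] = 0.7500, γ^t·E[r] = 0.750000, running G = 0.750000
t=1: π = [0.3472, 0.2986, 0.3542], E[r] = 1.1319, γ^t·E[r] = 0.905556, running G = 1.655556
t=2: π = [0.3380, 0.3003, 0.3617], E[r] = 1.1163, γ^t·E[r] = 0.714444, running G = 2.370000
t=3: π = [0.3384, 0.3020, 0.3595], E[r] = 1.1296, γ^t·E[r] = 0.578346, running G = 2.948346
t=4: π = [0.3381, 0.3021, 0.3598], E[r] = 1.1290, γ^t·E[r] = 0.462454, running G = 3.410800
t=5: π = [0.3381, 0.3022, 0.3597], E[r] = 1.1295, γ^t·E[r] = 0.370114, running G = 3.780914

G = 3.7809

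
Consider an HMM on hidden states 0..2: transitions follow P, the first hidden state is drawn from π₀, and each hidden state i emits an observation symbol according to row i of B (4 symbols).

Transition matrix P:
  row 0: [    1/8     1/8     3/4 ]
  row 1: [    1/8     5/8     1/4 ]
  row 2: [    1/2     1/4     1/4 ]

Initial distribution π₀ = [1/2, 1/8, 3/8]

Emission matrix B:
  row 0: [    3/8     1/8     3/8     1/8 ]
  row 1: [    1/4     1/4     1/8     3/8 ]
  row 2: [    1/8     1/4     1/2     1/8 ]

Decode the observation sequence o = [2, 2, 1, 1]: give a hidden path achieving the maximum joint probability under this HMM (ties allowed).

path = [0, 2, 0, 2]

t=0: δ = [1.875e-01, 1.562e-02, 1.875e-01]  (obs o_0=2)
t=1: δ = [3.516e-02, 5.859e-03, 7.031e-02]  ψ = [2, 2, 0]  (obs o_1=2)
t=2: δ = [4.395e-03, 4.395e-03, 6.592e-03]  ψ = [2, 2, 0]  (obs o_2=1)
t=3: δ = [4.120e-04, 6.866e-04, 8.240e-04]  ψ = [2, 1, 0]  (obs o_3=1)
backtrack: best end state = 2; path = [0, 2, 0, 2]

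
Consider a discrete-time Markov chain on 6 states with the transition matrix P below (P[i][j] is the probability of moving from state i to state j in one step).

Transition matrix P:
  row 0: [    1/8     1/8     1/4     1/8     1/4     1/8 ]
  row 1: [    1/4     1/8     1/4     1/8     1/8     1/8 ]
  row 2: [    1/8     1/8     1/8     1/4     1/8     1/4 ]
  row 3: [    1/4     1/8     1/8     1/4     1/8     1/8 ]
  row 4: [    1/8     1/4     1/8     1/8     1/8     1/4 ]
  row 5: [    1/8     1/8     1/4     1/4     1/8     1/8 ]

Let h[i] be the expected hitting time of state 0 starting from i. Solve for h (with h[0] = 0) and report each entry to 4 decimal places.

h = [0.0000, 5.2489, 5.8935, 5.1568, 5.9050, 5.8935]

First-step conditioning: h[0] = 0; for i ≠ 0, h[i] = 1 + Σ_k P[i][k]·h[k].
  h[1] = 1 + 1/8·h[1] + 1/4·h[2] + 1/8·h[3] + 1/8·h[4] + 1/8·h[5]
  h[2] = 1 + 1/8·h[1] + 1/8·h[2] + 1/4·h[3] + 1/8·h[4] + 1/4·h[5]
  h[3] = 1 + 1/8·h[1] + 1/8·h[2] + 1/4·h[3] + 1/8·h[4] + 1/8·h[5]
  h[4] = 1 + 1/4·h[1] + 1/8·h[2] + 1/8·h[3] + 1/8·h[4] + 1/4·h[5]
  h[5] = 1 + 1/8·h[1] + 1/4·h[2] + 1/4·h[3] + 1/8·h[4] + 1/8·h[5]
Solving the 5×5 linear system over states ≠ 0 gives exactly h = [0, 3648/695, 4096/695, 3584/695, 4104/695, 4096/695] (h[0] = 0 is the target).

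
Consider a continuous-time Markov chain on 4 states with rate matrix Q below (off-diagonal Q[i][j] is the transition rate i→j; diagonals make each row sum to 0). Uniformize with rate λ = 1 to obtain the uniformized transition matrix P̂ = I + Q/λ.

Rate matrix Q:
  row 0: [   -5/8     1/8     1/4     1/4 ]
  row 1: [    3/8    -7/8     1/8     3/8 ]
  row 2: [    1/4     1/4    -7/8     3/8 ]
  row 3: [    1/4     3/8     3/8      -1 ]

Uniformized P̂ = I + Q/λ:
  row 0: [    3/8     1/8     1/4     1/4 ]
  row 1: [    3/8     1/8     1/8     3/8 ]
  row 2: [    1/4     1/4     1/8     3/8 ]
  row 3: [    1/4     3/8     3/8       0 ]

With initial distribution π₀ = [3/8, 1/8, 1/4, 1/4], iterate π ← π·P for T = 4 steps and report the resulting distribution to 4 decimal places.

π = [0.3164, 0.2139, 0.2251, 0.2446]

t=0: π = [0.3750, 0.1250, 0.2500, 0.2500]
t=1: π = [0.3125, 0.2188, 0.2344, 0.2344]
t=2: π = [0.3164, 0.2129, 0.2227, 0.2480]
t=3: π = [0.3162, 0.2148, 0.2266, 0.2424]
t=4: π = [0.3164, 0.2139, 0.2251, 0.2446]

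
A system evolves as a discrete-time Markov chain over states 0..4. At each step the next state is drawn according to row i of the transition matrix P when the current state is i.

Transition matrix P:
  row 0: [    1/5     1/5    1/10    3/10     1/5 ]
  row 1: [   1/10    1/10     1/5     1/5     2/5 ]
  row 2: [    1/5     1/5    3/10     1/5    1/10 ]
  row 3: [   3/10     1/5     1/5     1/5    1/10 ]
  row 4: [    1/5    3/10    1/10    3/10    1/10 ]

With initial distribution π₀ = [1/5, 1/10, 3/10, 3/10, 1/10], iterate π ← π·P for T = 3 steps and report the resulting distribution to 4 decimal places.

π = [0.2042, 0.1987, 0.1798, 0.2385, 0.1788]

t=0: π = [0.2000, 0.1000, 0.3000, 0.3000, 0.1000]
t=1: π = [0.2200, 0.2000, 0.2000, 0.2300, 0.1500]
t=2: π = [0.2030, 0.1950, 0.1830, 0.2370, 0.1820]
t=3: π = [0.2042, 0.1987, 0.1798, 0.2385, 0.1788]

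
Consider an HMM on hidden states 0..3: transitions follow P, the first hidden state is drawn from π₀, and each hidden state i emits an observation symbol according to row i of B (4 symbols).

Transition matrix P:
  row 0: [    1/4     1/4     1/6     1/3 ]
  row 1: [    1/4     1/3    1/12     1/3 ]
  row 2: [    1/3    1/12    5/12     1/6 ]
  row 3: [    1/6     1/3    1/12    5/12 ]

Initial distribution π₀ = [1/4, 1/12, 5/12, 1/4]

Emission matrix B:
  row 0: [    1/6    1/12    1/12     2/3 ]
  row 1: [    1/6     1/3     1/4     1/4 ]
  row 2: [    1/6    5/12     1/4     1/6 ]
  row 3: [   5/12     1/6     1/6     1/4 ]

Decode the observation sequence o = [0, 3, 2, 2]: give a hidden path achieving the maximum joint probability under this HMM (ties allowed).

path = [2, 0, 1, 1]

t=0: δ = [4.167e-02, 1.389e-02, 6.944e-02, 1.042e-01]  (obs o_0=0)
t=1: δ = [1.543e-02, 8.681e-03, 4.823e-03, 1.085e-02]  ψ = [2, 3, 2, 3]  (obs o_1=3)
t=2: δ = [3.215e-04, 9.645e-04, 6.430e-04, 8.573e-04]  ψ = [0, 0, 0, 0]  (obs o_2=2)
t=3: δ = [2.009e-05, 8.038e-05, 6.698e-05, 5.954e-05]  ψ = [1, 1, 2, 3]  (obs o_3=2)
backtrack: best end state = 1; path = [2, 0, 1, 1]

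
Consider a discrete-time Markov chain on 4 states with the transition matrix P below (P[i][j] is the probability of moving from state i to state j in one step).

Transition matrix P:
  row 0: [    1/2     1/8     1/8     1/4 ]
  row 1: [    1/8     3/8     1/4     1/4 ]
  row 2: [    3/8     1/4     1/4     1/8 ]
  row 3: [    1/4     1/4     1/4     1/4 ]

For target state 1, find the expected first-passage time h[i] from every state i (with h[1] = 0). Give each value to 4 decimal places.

First-step conditioning: h[1] = 0; for i ≠ 1, h[i] = 1 + Σ_k P[i][k]·h[k].
  h[0] = 1 + 1/2·h[0] + 1/8·h[2] + 1/4·h[3]
  h[2] = 1 + 3/8·h[0] + 1/4·h[2] + 1/8·h[3]
  h[3] = 1 + 1/4·h[0] + 1/4·h[2] + 1/4·h[3]
Solving the 3×3 linear system over states ≠ 1 gives exactly h = [57/10, 0, 5, 49/10] (h[1] = 0 is the target).

h = [5.7000, 0.0000, 5.0000, 4.9000]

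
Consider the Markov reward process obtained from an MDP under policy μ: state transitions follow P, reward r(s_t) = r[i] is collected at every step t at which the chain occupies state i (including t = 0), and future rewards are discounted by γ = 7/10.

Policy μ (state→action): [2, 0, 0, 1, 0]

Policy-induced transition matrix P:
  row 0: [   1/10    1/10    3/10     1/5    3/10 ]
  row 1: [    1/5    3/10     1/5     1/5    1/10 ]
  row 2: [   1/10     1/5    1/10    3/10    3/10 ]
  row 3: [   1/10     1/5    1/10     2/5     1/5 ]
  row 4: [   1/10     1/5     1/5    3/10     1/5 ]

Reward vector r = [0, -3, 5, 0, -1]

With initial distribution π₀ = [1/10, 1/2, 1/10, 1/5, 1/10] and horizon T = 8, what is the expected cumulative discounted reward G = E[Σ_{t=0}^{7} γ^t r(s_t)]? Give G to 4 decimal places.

G = -1.0870

t=0: π = [0.1000, 0.5000, 0.1000, 0.2000, 0.1000], E[r] = -1.1000, γ^t·E[r] = -1.100000, running G = -1.100000
t=1: π = [0.1500, 0.2400, 0.1800, 0.2600, 0.1700], E[r] = 0.0100, γ^t·E[r] = 0.007000, running G = -1.093000
t=2: π = [0.1240, 0.2090, 0.1710, 0.2870, 0.2090], E[r] = 0.0190, γ^t·E[r] = 0.009310, running G = -1.083690
t=3: π = [0.1209, 0.2085, 0.1666, 0.2954, 0.2086], E[r] = -0.0011, γ^t·E[r] = -0.000377, running G = -1.084067
t=4: π = [0.1209, 0.2088, 0.1659, 0.2966, 0.2079], E[r] = -0.0047, γ^t·E[r] = -0.001136, running G = -1.085203
t=5: π = [0.1209, 0.2088, 0.1658, 0.2967, 0.2078], E[r] = -0.0050, γ^t·E[r] = -0.000839, running G = -1.086042
t=6: π = [0.1209, 0.2088, 0.1658, 0.2967, 0.2078], E[r] = -0.0050, γ^t·E[r] = -0.000588, running G = -1.086630
t=7: π = [0.1209, 0.2088, 0.1658, 0.2967, 0.2078], E[r] = -0.0050, γ^t·E[r] = -0.000411, running G = -1.087041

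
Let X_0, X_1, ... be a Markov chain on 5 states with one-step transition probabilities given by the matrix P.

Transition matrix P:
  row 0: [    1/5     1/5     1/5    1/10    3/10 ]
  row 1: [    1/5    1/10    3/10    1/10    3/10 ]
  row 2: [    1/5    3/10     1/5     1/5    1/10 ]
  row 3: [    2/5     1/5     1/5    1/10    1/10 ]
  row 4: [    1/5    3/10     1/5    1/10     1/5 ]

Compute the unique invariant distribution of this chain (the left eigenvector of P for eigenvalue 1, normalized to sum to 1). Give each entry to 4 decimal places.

Balance equations π_j = Σ_i π_i·P[i][j]:
  π_0 = 1/5·π_0 + 1/5·π_1 + 1/5·π_2 + 2/5·π_3 + 1/5·π_4
  π_1 = 1/5·π_0 + 1/10·π_1 + 3/10·π_2 + 1/5·π_3 + 3/10·π_4
  π_2 = 1/5·π_0 + 3/10·π_1 + 1/5·π_2 + 1/5·π_3 + 1/5·π_4
  π_3 = 1/10·π_0 + 1/10·π_1 + 1/5·π_2 + 1/10·π_3 + 1/10·π_4
  normalize: π_0 + π_1 + π_2 + π_3 + π_4 = 1
Solving the linear system gives exactly π = [674/3003, 664/3003, 667/3003, 367/3003, 631/3003].

π = [0.2244, 0.2211, 0.2221, 0.1222, 0.2101]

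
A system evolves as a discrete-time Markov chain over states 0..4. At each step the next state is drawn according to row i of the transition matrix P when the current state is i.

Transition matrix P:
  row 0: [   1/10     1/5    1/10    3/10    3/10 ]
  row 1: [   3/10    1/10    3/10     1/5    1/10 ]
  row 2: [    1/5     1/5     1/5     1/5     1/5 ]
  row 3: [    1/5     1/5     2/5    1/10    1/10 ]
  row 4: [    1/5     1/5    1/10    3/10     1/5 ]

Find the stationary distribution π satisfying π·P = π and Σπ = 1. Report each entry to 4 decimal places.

π = [0.1983, 0.1818, 0.2236, 0.2162, 0.1800]

Balance equations π_j = Σ_i π_i·P[i][j]:
  π_0 = 1/10·π_0 + 3/10·π_1 + 1/5·π_2 + 1/5·π_3 + 1/5·π_4
  π_1 = 1/5·π_0 + 1/10·π_1 + 1/5·π_2 + 1/5·π_3 + 1/5·π_4
  π_2 = 1/10·π_0 + 3/10·π_1 + 1/5·π_2 + 2/5·π_3 + 1/10·π_4
  π_3 = 3/10·π_0 + 1/5·π_1 + 1/5·π_2 + 1/10·π_3 + 3/10·π_4
  normalize: π_0 + π_1 + π_2 + π_3 + π_4 = 1
Solving the linear system gives exactly π = [24/121, 2/11, 91/407, 8/37, 806/4477].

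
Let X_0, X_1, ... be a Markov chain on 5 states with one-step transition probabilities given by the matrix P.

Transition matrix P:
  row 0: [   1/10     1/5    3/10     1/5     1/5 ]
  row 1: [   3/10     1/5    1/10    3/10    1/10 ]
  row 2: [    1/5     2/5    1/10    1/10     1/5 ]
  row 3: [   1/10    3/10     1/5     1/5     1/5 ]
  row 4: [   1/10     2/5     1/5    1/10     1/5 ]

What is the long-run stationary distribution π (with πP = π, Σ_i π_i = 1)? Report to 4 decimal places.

π = [0.1748, 0.2880, 0.1715, 0.1945, 0.1712]

Balance equations π_j = Σ_i π_i·P[i][j]:
  π_0 = 1/10·π_0 + 3/10·π_1 + 1/5·π_2 + 1/10·π_3 + 1/10·π_4
  π_1 = 1/5·π_0 + 1/5·π_1 + 2/5·π_2 + 3/10·π_3 + 2/5·π_4
  π_2 = 3/10·π_0 + 1/10·π_1 + 1/10·π_2 + 1/5·π_3 + 1/5·π_4
  π_3 = 1/5·π_0 + 3/10·π_1 + 1/10·π_2 + 1/5·π_3 + 1/10·π_4
  normalize: π_0 + π_1 + π_2 + π_3 + π_4 = 1
Solving the linear system gives exactly π = [2165/12389, 3568/12389, 2125/12389, 2410/12389, 2121/12389].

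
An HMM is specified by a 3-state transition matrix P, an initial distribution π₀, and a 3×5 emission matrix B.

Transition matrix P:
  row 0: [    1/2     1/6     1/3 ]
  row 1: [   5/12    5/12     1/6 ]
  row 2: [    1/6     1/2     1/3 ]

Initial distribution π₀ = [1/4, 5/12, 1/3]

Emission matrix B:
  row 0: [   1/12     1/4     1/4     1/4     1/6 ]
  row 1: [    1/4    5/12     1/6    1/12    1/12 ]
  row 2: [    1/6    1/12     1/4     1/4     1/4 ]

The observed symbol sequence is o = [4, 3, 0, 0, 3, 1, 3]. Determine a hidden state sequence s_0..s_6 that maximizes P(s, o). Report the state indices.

path = [2, 2, 1, 1, 0, 0, 0]

t=0: δ = [4.167e-02, 3.472e-02, 8.333e-02]  (obs o_0=4)
t=1: δ = [5.208e-03, 3.472e-03, 6.944e-03]  ψ = [0, 2, 2]  (obs o_1=3)
t=2: δ = [2.170e-04, 8.681e-04, 3.858e-04]  ψ = [0, 2, 2]  (obs o_2=0)
t=3: δ = [3.014e-05, 9.042e-05, 2.411e-05]  ψ = [1, 1, 1]  (obs o_3=0)
t=4: δ = [9.419e-06, 3.140e-06, 3.768e-06]  ψ = [1, 1, 1]  (obs o_4=3)
t=5: δ = [1.177e-06, 7.849e-07, 2.616e-07]  ψ = [0, 2, 0]  (obs o_5=1)
t=6: δ = [1.472e-07, 2.725e-08, 9.811e-08]  ψ = [0, 1, 0]  (obs o_6=3)
backtrack: best end state = 0; path = [2, 2, 1, 1, 0, 0, 0]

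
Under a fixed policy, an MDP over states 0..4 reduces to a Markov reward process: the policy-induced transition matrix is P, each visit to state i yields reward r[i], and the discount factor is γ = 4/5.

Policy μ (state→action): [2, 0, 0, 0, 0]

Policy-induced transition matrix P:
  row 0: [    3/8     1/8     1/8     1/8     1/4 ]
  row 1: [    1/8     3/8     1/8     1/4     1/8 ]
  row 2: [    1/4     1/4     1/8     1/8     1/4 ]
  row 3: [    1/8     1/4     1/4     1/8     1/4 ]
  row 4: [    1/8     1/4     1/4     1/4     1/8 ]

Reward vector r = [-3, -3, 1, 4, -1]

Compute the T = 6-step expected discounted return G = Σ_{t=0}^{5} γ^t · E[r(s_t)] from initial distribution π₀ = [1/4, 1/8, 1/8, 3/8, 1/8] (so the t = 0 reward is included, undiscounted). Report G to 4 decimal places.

t=0: π = [0.2500, 0.1250, 0.1250, 0.3750, 0.1250], E[r] = 0.3750, γ^t·E[r] = 0.375000, running G = 0.375000
t=1: π = [0.2031, 0.2344, 0.1875, 0.1563, 0.2188], E[r] = -0.7188, γ^t·E[r] = -0.575000, running G = -0.200000
t=2: π = [0.1992, 0.2539, 0.1719, 0.1816, 0.1934], E[r] = -0.6543, γ^t·E[r] = -0.418750, running G = -0.618750
t=3: π = [0.1963, 0.2568, 0.1719, 0.1809, 0.1941], E[r] = -0.6580, γ^t·E[r] = -0.336875, running G = -0.955625
t=4: π = [0.1956, 0.2576, 0.1719, 0.1814, 0.1936], E[r] = -0.6557, γ^t·E[r] = -0.268563, running G = -1.224188
t=5: π = [0.1954, 0.2578, 0.1719, 0.1814, 0.1936], E[r] = -0.6555, γ^t·E[r] = -0.214794, running G = -1.438981

G = -1.4390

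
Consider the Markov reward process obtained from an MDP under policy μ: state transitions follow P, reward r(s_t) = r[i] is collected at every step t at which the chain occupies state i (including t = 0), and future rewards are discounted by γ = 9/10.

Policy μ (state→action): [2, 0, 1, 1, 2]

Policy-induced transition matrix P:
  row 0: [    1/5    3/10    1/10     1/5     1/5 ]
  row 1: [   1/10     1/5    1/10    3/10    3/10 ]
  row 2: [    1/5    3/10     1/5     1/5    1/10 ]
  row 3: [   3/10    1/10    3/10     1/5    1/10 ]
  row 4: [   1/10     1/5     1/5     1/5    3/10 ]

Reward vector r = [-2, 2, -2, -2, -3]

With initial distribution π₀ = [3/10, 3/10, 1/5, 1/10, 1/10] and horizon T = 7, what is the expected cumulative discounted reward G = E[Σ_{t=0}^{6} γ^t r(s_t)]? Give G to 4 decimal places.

G = -6.5070

t=0: π = [0.3000, 0.3000, 0.2000, 0.1000, 0.1000], E[r] = -0.9000, γ^t·E[r] = -0.900000, running G = -0.900000
t=1: π = [0.1700, 0.2400, 0.1500, 0.2300, 0.2100], E[r] = -1.2500, γ^t·E[r] = -1.125000, running G = -2.025000
t=2: π = [0.1780, 0.2090, 0.1820, 0.2240, 0.2070], E[r] = -1.3710, γ^t·E[r] = -1.110510, running G = -3.135510
t=3: π = [0.1808, 0.2136, 0.1837, 0.2209, 0.2010], E[r] = -1.3466, γ^t·E[r] = -0.981671, running G = -4.117181
t=4: π = [0.1806, 0.2144, 0.1827, 0.2214, 0.2010], E[r] = -1.3436, γ^t·E[r] = -0.881510, running G = -4.998691
t=5: π = [0.1806, 0.2142, 0.1826, 0.2214, 0.2011], E[r] = -1.3444, γ^t·E[r] = -0.793835, running G = -5.792526
t=6: π = [0.1806, 0.2142, 0.1827, 0.2214, 0.2011], E[r] = -1.3444, γ^t·E[r] = -0.714472, running G = -6.506998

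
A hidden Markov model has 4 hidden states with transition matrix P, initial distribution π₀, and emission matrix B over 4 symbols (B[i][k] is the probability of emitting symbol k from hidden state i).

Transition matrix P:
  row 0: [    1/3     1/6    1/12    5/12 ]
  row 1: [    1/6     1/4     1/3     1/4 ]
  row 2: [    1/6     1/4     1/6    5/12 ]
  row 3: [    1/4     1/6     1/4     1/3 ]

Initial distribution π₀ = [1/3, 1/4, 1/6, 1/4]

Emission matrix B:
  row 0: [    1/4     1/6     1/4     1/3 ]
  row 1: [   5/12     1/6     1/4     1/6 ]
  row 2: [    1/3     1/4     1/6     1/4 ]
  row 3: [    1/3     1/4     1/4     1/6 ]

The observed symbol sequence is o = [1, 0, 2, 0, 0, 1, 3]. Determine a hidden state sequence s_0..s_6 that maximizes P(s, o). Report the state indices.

path = [0, 3, 3, 3, 3, 3, 0]

t=0: δ = [5.556e-02, 4.167e-02, 4.167e-02, 6.250e-02]  (obs o_0=1)
t=1: δ = [4.630e-03, 4.340e-03, 5.208e-03, 7.716e-03]  ψ = [0, 1, 3, 0]  (obs o_1=0)
t=2: δ = [4.823e-04, 3.255e-04, 3.215e-04, 6.430e-04]  ψ = [3, 2, 3, 3]  (obs o_2=2)
t=3: δ = [4.019e-05, 4.465e-05, 5.358e-05, 7.144e-05]  ψ = [0, 3, 3, 3]  (obs o_3=0)
t=4: δ = [4.465e-06, 5.582e-06, 5.954e-06, 7.938e-06]  ψ = [3, 2, 3, 3]  (obs o_4=0)
t=5: δ = [3.308e-07, 2.481e-07, 4.961e-07, 6.615e-07]  ψ = [3, 2, 3, 3]  (obs o_5=1)
t=6: δ = [5.513e-08, 2.067e-08, 4.135e-08, 3.675e-08]  ψ = [3, 2, 3, 3]  (obs o_6=3)
backtrack: best end state = 0; path = [0, 3, 3, 3, 3, 3, 0]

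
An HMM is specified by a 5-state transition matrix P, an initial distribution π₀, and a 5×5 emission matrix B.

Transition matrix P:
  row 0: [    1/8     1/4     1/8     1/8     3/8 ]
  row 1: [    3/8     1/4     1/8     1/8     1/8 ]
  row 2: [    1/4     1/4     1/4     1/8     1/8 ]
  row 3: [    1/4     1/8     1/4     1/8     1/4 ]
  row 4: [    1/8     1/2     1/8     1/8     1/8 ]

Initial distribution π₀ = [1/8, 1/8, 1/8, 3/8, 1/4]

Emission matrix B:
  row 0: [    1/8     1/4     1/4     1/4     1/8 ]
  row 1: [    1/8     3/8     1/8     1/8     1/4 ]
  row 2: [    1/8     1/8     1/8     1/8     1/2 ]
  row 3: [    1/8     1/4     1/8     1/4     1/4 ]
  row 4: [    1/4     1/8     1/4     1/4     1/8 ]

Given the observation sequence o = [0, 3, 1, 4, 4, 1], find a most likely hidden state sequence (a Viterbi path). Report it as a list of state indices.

path = [3, 4, 1, 2, 2, 1]

t=0: δ = [1.562e-02, 1.562e-02, 1.562e-02, 4.688e-02, 6.250e-02]  (obs o_0=0)
t=1: δ = [2.930e-03, 3.906e-03, 1.465e-03, 1.953e-03, 2.930e-03]  ψ = [3, 4, 3, 4, 3]  (obs o_1=3)
t=2: δ = [3.662e-04, 5.493e-04, 6.104e-05, 1.221e-04, 1.373e-04]  ψ = [1, 4, 1, 1, 0]  (obs o_2=1)
t=3: δ = [2.575e-05, 3.433e-05, 3.433e-05, 1.717e-05, 1.717e-05]  ψ = [1, 1, 1, 1, 0]  (obs o_3=4)
t=4: δ = [1.609e-06, 2.146e-06, 4.292e-06, 1.073e-06, 1.207e-06]  ψ = [1, 1, 2, 1, 0]  (obs o_4=4)
t=5: δ = [2.682e-07, 4.023e-07, 1.341e-07, 1.341e-07, 7.544e-08]  ψ = [2, 2, 2, 2, 0]  (obs o_5=1)
backtrack: best end state = 1; path = [3, 4, 1, 2, 2, 1]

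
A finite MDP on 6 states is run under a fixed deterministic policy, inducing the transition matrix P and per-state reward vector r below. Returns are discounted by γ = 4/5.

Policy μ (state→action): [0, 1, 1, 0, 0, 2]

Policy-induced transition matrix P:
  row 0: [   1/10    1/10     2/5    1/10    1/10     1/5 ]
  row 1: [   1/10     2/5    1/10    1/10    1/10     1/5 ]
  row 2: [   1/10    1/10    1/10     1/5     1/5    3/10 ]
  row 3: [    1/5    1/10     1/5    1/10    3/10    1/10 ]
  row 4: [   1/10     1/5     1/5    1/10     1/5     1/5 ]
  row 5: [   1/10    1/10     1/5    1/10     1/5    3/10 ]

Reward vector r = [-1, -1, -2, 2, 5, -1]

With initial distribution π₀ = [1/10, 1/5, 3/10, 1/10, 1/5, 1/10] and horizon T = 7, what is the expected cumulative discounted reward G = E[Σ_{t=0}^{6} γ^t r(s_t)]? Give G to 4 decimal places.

t=0: π = [0.1000, 0.2000, 0.3000, 0.1000, 0.2000, 0.1000], E[r] = 0.2000, γ^t·E[r] = 0.200000, running G = 0.200000
t=1: π = [0.1100, 0.1800, 0.1700, 0.1300, 0.1800, 0.2300], E[r] = 0.3000, γ^t·E[r] = 0.240000, running G = 0.440000
t=2: π = [0.1130, 0.1720, 0.1870, 0.1170, 0.1840, 0.2270], E[r] = 0.2680, γ^t·E[r] = 0.171520, running G = 0.611520
t=3: π = [0.1117, 0.1700, 0.1867, 0.1187, 0.1832, 0.2297], E[r] = 0.2686, γ^t·E[r] = 0.137523, running G = 0.749043
t=4: π = [0.1119, 0.1693, 0.1867, 0.1187, 0.1837, 0.2298], E[r] = 0.2715, γ^t·E[r] = 0.111223, running G = 0.860266
t=5: π = [0.1119, 0.1692, 0.1868, 0.1187, 0.1837, 0.2298], E[r] = 0.2717, γ^t·E[r] = 0.089035, running G = 0.949301
t=6: π = [0.1119, 0.1691, 0.1868, 0.1187, 0.1838, 0.2298], E[r] = 0.2718, γ^t·E[r] = 0.071260, running G = 1.020561

G = 1.0206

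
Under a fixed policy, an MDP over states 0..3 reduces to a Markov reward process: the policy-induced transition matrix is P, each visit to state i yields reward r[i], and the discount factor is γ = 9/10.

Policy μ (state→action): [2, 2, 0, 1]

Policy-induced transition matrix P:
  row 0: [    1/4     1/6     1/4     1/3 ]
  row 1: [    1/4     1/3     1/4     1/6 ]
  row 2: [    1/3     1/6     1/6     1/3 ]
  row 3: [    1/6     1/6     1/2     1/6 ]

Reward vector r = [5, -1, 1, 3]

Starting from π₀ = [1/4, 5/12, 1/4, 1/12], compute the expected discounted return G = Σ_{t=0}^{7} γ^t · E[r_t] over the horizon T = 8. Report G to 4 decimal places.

G = 11.2471

t=0: π = [0.2500, 0.4167, 0.2500, 0.0833], E[r] = 1.3333, γ^t·E[r] = 1.333333, running G = 1.333333
t=1: π = [0.2639, 0.2361, 0.2500, 0.2500], E[r] = 2.0833, γ^t·E[r] = 1.875000, running G = 3.208333
t=2: π = [0.2500, 0.2060, 0.2917, 0.2523], E[r] = 2.0926, γ^t·E[r] = 1.695000, running G = 4.903333
t=3: π = [0.2533, 0.2010, 0.2888, 0.2569], E[r] = 2.1250, γ^t·E[r] = 1.549125, running G = 6.452458
t=4: π = [0.2527, 0.2002, 0.2902, 0.2570], E[r] = 2.1243, γ^t·E[r] = 1.393748, running G = 7.846207
t=5: π = [0.2528, 0.2000, 0.2901, 0.2571], E[r] = 2.1253, γ^t·E[r] = 1.254953, running G = 9.101159
t=6: π = [0.2527, 0.2000, 0.2901, 0.2571], E[r] = 2.1252, γ^t·E[r] = 1.129443, running G = 10.230603
t=7: π = [0.2527, 0.2000, 0.2901, 0.2571], E[r] = 2.1253, γ^t·E[r] = 1.016512, running G = 11.247115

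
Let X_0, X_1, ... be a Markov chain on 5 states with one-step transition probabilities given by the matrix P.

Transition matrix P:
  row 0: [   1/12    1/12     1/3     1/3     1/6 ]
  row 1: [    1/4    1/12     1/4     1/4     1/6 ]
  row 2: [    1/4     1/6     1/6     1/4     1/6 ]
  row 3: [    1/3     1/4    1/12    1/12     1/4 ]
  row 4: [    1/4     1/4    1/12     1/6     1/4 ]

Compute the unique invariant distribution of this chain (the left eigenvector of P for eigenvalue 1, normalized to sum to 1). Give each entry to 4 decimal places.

π = [0.2297, 0.1683, 0.1842, 0.2163, 0.2015]

Balance equations π_j = Σ_i π_i·P[i][j]:
  π_0 = 1/12·π_0 + 1/4·π_1 + 1/4·π_2 + 1/3·π_3 + 1/4·π_4
  π_1 = 1/12·π_0 + 1/12·π_1 + 1/6·π_2 + 1/4·π_3 + 1/4·π_4
  π_2 = 1/3·π_0 + 1/4·π_1 + 1/6·π_2 + 1/12·π_3 + 1/12·π_4
  π_3 = 1/3·π_0 + 1/4·π_1 + 1/4·π_2 + 1/12·π_3 + 1/6·π_4
  normalize: π_0 + π_1 + π_2 + π_3 + π_4 = 1
Solving the linear system gives exactly π = [496/2159, 4724/28067, 5169/28067, 467/2159, 435/2159].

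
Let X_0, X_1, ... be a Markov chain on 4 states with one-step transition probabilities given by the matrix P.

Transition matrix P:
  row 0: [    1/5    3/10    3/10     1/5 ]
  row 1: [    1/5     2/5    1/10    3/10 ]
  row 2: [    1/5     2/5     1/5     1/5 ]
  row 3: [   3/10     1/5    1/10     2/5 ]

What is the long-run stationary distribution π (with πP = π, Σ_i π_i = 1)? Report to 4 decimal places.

π = [0.2290, 0.3191, 0.1620, 0.2899]

Balance equations π_j = Σ_i π_i·P[i][j]:
  π_0 = 1/5·π_0 + 1/5·π_1 + 1/5·π_2 + 3/10·π_3
  π_1 = 3/10·π_0 + 2/5·π_1 + 2/5·π_2 + 1/5·π_3
  π_2 = 3/10·π_0 + 1/10·π_1 + 1/5·π_2 + 1/10·π_3
  normalize: π_0 + π_1 + π_2 + π_3 = 1
Solving the linear system gives exactly π = [188/821, 262/821, 133/821, 238/821].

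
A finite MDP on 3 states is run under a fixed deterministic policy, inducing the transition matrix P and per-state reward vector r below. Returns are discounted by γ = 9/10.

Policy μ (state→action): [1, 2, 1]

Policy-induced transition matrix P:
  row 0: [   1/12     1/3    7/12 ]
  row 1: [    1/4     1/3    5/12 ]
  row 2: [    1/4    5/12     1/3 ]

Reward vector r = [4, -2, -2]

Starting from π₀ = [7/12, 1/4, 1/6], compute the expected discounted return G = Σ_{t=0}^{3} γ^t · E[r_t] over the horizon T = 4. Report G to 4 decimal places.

G = -0.5319

t=0: π = [0.5833, 0.2500, 0.1667], E[r] = 1.5000, γ^t·E[r] = 1.500000, running G = 1.500000
t=1: π = [0.1528, 0.3472, 0.5000], E[r] = -1.0833, γ^t·E[r] = -0.975000, running G = 0.525000
t=2: π = [0.2245, 0.3750, 0.4005], E[r] = -0.6528, γ^t·E[r] = -0.528750, running G = -0.003750
t=3: π = [0.2126, 0.3667, 0.4207], E[r] = -0.7245, γ^t·E[r] = -0.528188, running G = -0.531938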